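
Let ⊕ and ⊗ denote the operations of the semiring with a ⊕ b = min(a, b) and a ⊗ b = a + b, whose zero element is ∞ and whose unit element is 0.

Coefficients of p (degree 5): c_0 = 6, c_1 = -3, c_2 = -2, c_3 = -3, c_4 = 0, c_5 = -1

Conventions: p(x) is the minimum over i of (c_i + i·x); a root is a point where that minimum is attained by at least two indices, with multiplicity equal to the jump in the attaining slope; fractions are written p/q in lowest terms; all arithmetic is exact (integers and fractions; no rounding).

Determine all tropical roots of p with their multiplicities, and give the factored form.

hull edge (i=0, c=6) to (i=1, c=-3): slope -9, span 1
hull edge (i=1, c=-3) to (i=3, c=-3): slope 0, span 2
hull edge (i=3, c=-3) to (i=5, c=-1): slope 1, span 2
Factored form: p(x) = -1 ⊗ (x ⊕ (-1)) ⊗ (x ⊕ (-1)) ⊗ (x ⊕ 0) ⊗ (x ⊕ 0) ⊗ (x ⊕ 9)
Answer: roots = -1 (mult 2), 0 (mult 2), 9 (mult 1)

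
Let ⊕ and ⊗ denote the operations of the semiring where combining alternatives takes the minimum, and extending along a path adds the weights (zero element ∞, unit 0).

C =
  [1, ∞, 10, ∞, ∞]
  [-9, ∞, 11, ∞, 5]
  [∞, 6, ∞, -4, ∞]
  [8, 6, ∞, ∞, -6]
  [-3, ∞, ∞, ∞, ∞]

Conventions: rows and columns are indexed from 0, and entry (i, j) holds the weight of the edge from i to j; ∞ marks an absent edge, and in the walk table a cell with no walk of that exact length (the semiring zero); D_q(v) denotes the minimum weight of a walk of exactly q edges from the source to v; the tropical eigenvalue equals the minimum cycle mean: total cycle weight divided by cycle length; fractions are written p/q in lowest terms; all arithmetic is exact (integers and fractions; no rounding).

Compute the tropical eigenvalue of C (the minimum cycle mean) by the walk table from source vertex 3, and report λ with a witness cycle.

q=0: [∞, ∞, ∞, 0, ∞]
q=1: [8, 6, ∞, ∞, -6]
q=2: [-9, ∞, 17, ∞, 11]
q=3: [-8, 23, 1, 13, ∞]
q=4: [-7, 7, 2, -3, 7]
q=5: [-6, 3, 3, -2, -9]
Optimal cycle mean attained by: cycle 0->2->3->4->0, total 10 + (-4) + (-6) + (-3), length 4.
Answer: λ = -3/4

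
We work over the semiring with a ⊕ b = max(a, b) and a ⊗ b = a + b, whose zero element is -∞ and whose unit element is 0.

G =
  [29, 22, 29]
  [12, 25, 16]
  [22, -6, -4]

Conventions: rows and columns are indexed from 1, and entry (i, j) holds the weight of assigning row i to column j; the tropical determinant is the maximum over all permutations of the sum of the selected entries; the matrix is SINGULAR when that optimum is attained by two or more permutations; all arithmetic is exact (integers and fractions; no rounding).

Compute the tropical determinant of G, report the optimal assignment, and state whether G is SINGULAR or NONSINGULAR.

σ = (1, 2, 3): 29 + 25 + (-4) = 50
σ = (1, 3, 2): 29 + 16 + (-6) = 39
σ = (2, 1, 3): 22 + 12 + (-4) = 30
σ = (2, 3, 1): 22 + 16 + 22 = 60
σ = (3, 1, 2): 29 + 12 + (-6) = 35
σ = (3, 2, 1): 29 + 25 + 22 = 76
Optimal value attained by: σ = (3, 2, 1).
Answer: det⊕(G) = 76; verdict: NONSINGULAR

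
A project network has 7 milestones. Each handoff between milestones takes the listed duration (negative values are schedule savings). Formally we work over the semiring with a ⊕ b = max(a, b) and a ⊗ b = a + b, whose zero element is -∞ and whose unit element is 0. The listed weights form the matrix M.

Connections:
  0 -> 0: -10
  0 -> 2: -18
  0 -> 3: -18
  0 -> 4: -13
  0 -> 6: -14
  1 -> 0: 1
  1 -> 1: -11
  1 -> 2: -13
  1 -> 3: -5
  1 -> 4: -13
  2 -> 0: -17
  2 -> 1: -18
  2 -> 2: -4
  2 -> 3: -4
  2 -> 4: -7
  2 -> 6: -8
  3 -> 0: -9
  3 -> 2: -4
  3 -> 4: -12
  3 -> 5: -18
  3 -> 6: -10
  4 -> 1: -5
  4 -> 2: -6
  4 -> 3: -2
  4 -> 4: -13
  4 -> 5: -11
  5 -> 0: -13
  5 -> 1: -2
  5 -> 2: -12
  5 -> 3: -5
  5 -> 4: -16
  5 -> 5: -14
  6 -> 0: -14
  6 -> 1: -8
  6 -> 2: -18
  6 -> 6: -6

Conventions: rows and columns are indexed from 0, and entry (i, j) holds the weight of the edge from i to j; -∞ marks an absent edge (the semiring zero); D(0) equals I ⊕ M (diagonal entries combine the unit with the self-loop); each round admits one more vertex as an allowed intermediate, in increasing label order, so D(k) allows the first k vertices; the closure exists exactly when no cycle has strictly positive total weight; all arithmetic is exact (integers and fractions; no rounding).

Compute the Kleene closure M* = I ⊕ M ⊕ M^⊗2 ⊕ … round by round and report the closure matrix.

D(0):
  [0, -∞, -18, -18, -13, -∞, -14]
  [1, 0, -13, -5, -13, -∞, -∞]
  [-17, -18, 0, -4, -7, -∞, -8]
  [-9, -∞, -4, 0, -12, -18, -10]
  [-∞, -5, -6, -2, 0, -11, -∞]
  [-13, -2, -12, -5, -16, 0, -∞]
  [-14, -8, -18, -∞, -∞, -∞, 0]
D(1):
  [0, -∞, -18, -18, -13, -∞, -14]
  [1, 0, -13, -5, -12, -∞, -13]
  [-17, -18, 0, -4, -7, -∞, -8]
  [-9, -∞, -4, 0, -12, -18, -10]
  [-∞, -5, -6, -2, 0, -11, -∞]
  [-13, -2, -12, -5, -16, 0, -27]
  [-14, -8, -18, -32, -27, -∞, 0]
D(2):
  [0, -∞, -18, -18, -13, -∞, -14]
  [1, 0, -13, -5, -12, -∞, -13]
  [-17, -18, 0, -4, -7, -∞, -8]
  [-9, -∞, -4, 0, -12, -18, -10]
  [-4, -5, -6, -2, 0, -11, -18]
  [-1, -2, -12, -5, -14, 0, -15]
  [-7, -8, -18, -13, -20, -∞, 0]
D(3):
  [0, -36, -18, -18, -13, -∞, -14]
  [1, 0, -13, -5, -12, -∞, -13]
  [-17, -18, 0, -4, -7, -∞, -8]
  [-9, -22, -4, 0, -11, -18, -10]
  [-4, -5, -6, -2, 0, -11, -14]
  [-1, -2, -12, -5, -14, 0, -15]
  [-7, -8, -18, -13, -20, -∞, 0]
D(4):
  [0, -36, -18, -18, -13, -36, -14]
  [1, 0, -9, -5, -12, -23, -13]
  [-13, -18, 0, -4, -7, -22, -8]
  [-9, -22, -4, 0, -11, -18, -10]
  [-4, -5, -6, -2, 0, -11, -12]
  [-1, -2, -9, -5, -14, 0, -15]
  [-7, -8, -17, -13, -20, -31, 0]
D(5):
  [0, -18, -18, -15, -13, -24, -14]
  [1, 0, -9, -5, -12, -23, -13]
  [-11, -12, 0, -4, -7, -18, -8]
  [-9, -16, -4, 0, -11, -18, -10]
  [-4, -5, -6, -2, 0, -11, -12]
  [-1, -2, -9, -5, -14, 0, -15]
  [-7, -8, -17, -13, -20, -31, 0]
D(6):
  [0, -18, -18, -15, -13, -24, -14]
  [1, 0, -9, -5, -12, -23, -13]
  [-11, -12, 0, -4, -7, -18, -8]
  [-9, -16, -4, 0, -11, -18, -10]
  [-4, -5, -6, -2, 0, -11, -12]
  [-1, -2, -9, -5, -14, 0, -15]
  [-7, -8, -17, -13, -20, -31, 0]
D(7):
  [0, -18, -18, -15, -13, -24, -14]
  [1, 0, -9, -5, -12, -23, -13]
  [-11, -12, 0, -4, -7, -18, -8]
  [-9, -16, -4, 0, -11, -18, -10]
  [-4, -5, -6, -2, 0, -11, -12]
  [-1, -2, -9, -5, -14, 0, -15]
  [-7, -8, -17, -13, -20, -31, 0]
Answer: M* = [[0, -18, -18, -15, -13, -24, -14], [1, 0, -9, -5, -12, -23, -13], [-11, -12, 0, -4, -7, -18, -8], [-9, -16, -4, 0, -11, -18, -10], [-4, -5, -6, -2, 0, -11, -12], [-1, -2, -9, -5, -14, 0, -15], [-7, -8, -17, -13, -20, -31, 0]]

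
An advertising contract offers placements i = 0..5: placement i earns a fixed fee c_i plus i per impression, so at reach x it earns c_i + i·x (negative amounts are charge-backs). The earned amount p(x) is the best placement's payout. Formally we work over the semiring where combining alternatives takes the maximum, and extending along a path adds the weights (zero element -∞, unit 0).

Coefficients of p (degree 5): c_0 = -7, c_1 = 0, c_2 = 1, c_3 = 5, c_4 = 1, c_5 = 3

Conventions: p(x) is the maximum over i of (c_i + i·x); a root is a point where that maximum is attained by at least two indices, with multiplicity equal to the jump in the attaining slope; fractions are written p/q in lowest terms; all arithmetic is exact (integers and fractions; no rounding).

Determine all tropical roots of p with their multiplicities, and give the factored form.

hull edge (i=0, c=-7) to (i=1, c=0): slope 7, span 1
hull edge (i=1, c=0) to (i=3, c=5): slope 5/2, span 2
hull edge (i=3, c=5) to (i=5, c=3): slope -1, span 2
Factored form: p(x) = 3 ⊗ (x ⊕ (-7)) ⊗ (x ⊕ (-5/2)) ⊗ (x ⊕ (-5/2)) ⊗ (x ⊕ 1) ⊗ (x ⊕ 1)
Answer: roots = -7 (mult 1), -5/2 (mult 2), 1 (mult 2)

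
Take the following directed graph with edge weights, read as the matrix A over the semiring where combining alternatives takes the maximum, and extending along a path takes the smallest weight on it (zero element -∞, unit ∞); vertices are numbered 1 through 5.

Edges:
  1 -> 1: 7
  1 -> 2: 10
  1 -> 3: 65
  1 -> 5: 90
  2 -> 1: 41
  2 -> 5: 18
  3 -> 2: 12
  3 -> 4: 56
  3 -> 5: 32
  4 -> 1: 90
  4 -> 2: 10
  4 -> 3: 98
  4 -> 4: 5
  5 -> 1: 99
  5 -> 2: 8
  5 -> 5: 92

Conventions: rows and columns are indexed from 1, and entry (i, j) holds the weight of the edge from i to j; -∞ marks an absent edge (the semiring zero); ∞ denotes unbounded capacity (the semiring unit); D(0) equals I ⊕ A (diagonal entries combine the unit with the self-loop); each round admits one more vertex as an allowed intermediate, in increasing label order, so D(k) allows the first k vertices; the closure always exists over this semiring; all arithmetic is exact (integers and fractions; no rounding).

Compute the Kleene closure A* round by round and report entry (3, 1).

D(0):
  [∞, 10, 65, -∞, 90]
  [41, ∞, -∞, -∞, 18]
  [-∞, 12, ∞, 56, 32]
  [90, 10, 98, ∞, -∞]
  [99, 8, -∞, -∞, ∞]
D(1):
  [∞, 10, 65, -∞, 90]
  [41, ∞, 41, -∞, 41]
  [-∞, 12, ∞, 56, 32]
  [90, 10, 98, ∞, 90]
  [99, 10, 65, -∞, ∞]
D(2):
  [∞, 10, 65, -∞, 90]
  [41, ∞, 41, -∞, 41]
  [12, 12, ∞, 56, 32]
  [90, 10, 98, ∞, 90]
  [99, 10, 65, -∞, ∞]
D(3):
  [∞, 12, 65, 56, 90]
  [41, ∞, 41, 41, 41]
  [12, 12, ∞, 56, 32]
  [90, 12, 98, ∞, 90]
  [99, 12, 65, 56, ∞]
D(4):
  [∞, 12, 65, 56, 90]
  [41, ∞, 41, 41, 41]
  [56, 12, ∞, 56, 56]
  [90, 12, 98, ∞, 90]
  [99, 12, 65, 56, ∞]
D(5):
  [∞, 12, 65, 56, 90]
  [41, ∞, 41, 41, 41]
  [56, 12, ∞, 56, 56]
  [90, 12, 98, ∞, 90]
  [99, 12, 65, 56, ∞]
Answer: A*[3][1] = 56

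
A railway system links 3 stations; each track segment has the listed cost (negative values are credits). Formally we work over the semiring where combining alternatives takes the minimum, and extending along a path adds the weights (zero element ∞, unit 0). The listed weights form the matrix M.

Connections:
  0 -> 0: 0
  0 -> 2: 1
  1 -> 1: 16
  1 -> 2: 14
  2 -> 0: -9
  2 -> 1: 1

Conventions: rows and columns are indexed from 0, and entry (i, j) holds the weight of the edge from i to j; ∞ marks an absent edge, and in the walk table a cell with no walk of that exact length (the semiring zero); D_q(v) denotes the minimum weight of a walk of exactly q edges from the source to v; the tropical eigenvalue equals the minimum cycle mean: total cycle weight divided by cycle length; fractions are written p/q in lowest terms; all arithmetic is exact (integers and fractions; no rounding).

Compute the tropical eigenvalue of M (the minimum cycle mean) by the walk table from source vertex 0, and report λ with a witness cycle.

q=0: [0, ∞, ∞]
q=1: [0, ∞, 1]
q=2: [-8, 2, 1]
q=3: [-8, 2, -7]
Optimal cycle mean attained by: cycle 0->2->0, total 1 + (-9), length 2.
Answer: λ = -4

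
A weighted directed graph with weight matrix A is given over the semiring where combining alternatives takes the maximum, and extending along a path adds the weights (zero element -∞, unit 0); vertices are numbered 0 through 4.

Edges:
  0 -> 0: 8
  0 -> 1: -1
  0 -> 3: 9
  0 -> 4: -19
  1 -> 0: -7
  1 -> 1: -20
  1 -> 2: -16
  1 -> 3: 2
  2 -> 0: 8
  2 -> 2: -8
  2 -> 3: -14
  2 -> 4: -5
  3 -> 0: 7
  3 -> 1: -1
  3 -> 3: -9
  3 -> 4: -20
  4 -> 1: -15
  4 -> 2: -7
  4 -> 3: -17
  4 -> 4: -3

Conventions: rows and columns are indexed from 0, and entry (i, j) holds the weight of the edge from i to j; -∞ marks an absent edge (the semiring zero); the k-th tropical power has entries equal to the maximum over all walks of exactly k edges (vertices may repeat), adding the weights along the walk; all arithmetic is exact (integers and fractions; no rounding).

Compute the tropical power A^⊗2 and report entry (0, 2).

A^⊗2:
  [16, 8, -17, 17, -11]
  [9, 1, -24, 2, -18]
  [16, 7, -12, 17, -8]
  [15, 6, -17, 16, -12]
  [1, -18, -10, -13, -6]
Key observation: the optimum is the walk 0->1->2, with weight (-1) + (-16) = -17.
Optimal value attained by: walk 0->1->2.
Answer: (A^⊗2)[0][2] = -17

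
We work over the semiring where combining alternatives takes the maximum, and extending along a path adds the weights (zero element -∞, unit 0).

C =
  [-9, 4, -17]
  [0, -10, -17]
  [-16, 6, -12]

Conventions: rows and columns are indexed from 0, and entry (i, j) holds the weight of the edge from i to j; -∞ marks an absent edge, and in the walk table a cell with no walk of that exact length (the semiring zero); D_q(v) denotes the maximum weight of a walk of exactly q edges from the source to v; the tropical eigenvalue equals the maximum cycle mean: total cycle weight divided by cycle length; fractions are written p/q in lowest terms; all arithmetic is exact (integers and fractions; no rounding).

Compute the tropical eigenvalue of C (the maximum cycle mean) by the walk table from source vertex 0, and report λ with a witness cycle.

q=0: [0, -∞, -∞]
q=1: [-9, 4, -17]
q=2: [4, -5, -13]
q=3: [-5, 8, -13]
Optimal cycle mean attained by: cycle 0->1->0, total 4 + 0, length 2.
Answer: λ = 2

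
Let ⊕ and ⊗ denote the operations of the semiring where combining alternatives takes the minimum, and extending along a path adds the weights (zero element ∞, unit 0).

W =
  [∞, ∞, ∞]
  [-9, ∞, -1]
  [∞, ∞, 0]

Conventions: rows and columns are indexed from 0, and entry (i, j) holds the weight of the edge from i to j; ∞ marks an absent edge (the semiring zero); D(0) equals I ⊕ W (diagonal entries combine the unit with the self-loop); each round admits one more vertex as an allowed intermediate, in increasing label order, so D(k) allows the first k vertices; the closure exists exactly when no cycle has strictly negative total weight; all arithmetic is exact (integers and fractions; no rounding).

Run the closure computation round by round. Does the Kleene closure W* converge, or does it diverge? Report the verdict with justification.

D(0):
  [0, ∞, ∞]
  [-9, 0, -1]
  [∞, ∞, 0]
D(1):
  [0, ∞, ∞]
  [-9, 0, -1]
  [∞, ∞, 0]
D(2):
  [0, ∞, ∞]
  [-9, 0, -1]
  [∞, ∞, 0]
D(3):
  [0, ∞, ∞]
  [-9, 0, -1]
  [∞, ∞, 0]
Key observation: every diagonal entry stays at the unit through all rounds, so no improving cycle exists.
Answer: CONVERGES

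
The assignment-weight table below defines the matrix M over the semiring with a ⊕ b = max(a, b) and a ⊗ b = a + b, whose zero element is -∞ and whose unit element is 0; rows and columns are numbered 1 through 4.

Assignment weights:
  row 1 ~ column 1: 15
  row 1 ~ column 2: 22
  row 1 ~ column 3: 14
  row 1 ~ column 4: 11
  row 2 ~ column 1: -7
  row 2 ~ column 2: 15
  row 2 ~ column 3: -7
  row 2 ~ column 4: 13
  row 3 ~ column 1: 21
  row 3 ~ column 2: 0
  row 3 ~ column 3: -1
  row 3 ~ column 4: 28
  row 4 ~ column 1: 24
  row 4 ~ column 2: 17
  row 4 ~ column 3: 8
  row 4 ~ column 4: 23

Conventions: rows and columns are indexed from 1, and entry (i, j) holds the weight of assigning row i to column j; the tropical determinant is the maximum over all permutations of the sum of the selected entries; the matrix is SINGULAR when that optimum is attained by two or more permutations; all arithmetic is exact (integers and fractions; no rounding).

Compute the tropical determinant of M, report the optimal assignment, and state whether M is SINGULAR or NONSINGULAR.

σ = (1, 2, 3, 4): 15 + 15 + (-1) + 23 = 52
σ = (1, 2, 4, 3): 15 + 15 + 28 + 8 = 66
σ = (1, 3, 2, 4): 15 + (-7) + 0 + 23 = 31
σ = (1, 3, 4, 2): 15 + (-7) + 28 + 17 = 53
σ = (1, 4, 2, 3): 15 + 13 + 0 + 8 = 36
σ = (1, 4, 3, 2): 15 + 13 + (-1) + 17 = 44
σ = (2, 1, 3, 4): 22 + (-7) + (-1) + 23 = 37
σ = (2, 1, 4, 3): 22 + (-7) + 28 + 8 = 51
σ = (2, 3, 1, 4): 22 + (-7) + 21 + 23 = 59
σ = (2, 3, 4, 1): 22 + (-7) + 28 + 24 = 67
σ = (2, 4, 1, 3): 22 + 13 + 21 + 8 = 64
σ = (2, 4, 3, 1): 22 + 13 + (-1) + 24 = 58
σ = (3, 1, 2, 4): 14 + (-7) + 0 + 23 = 30
σ = (3, 1, 4, 2): 14 + (-7) + 28 + 17 = 52
σ = (3, 2, 1, 4): 14 + 15 + 21 + 23 = 73
σ = (3, 2, 4, 1): 14 + 15 + 28 + 24 = 81
σ = (3, 4, 1, 2): 14 + 13 + 21 + 17 = 65
σ = (3, 4, 2, 1): 14 + 13 + 0 + 24 = 51
σ = (4, 1, 2, 3): 11 + (-7) + 0 + 8 = 12
σ = (4, 1, 3, 2): 11 + (-7) + (-1) + 17 = 20
σ = (4, 2, 1, 3): 11 + 15 + 21 + 8 = 55
σ = (4, 2, 3, 1): 11 + 15 + (-1) + 24 = 49
σ = (4, 3, 1, 2): 11 + (-7) + 21 + 17 = 42
σ = (4, 3, 2, 1): 11 + (-7) + 0 + 24 = 28
Optimal value attained by: σ = (3, 2, 4, 1).
Answer: det⊕(M) = 81; verdict: NONSINGULAR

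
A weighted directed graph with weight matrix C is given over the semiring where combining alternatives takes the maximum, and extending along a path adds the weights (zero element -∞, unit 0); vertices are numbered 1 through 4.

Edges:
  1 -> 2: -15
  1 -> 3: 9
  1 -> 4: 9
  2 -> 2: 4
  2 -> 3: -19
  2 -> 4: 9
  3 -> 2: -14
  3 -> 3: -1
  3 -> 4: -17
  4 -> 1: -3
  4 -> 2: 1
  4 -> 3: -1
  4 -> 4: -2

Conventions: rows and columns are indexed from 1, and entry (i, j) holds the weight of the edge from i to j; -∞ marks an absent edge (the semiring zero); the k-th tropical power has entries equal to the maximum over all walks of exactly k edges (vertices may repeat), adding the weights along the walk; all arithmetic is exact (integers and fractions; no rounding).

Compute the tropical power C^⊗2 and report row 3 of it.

C^⊗2:
  [6, 10, 8, 7]
  [6, 10, 8, 13]
  [-20, -10, -2, -5]
  [-5, 5, 6, 10]
Answer: row 3 of C^⊗2 = [-20, -10, -2, -5]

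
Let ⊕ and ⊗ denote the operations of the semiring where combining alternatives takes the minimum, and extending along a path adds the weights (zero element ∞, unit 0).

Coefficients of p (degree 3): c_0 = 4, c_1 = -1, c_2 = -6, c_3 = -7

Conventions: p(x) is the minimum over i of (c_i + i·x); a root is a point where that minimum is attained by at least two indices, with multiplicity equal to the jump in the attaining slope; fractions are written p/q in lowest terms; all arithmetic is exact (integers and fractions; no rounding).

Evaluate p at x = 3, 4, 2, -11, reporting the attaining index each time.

p(3) = min(4+0·3=4, -1+1·3=2, -6+2·3=0, -7+3·3=2) = 0 (attained by i=2)
p(4) = min(4+0·4=4, -1+1·4=3, -6+2·4=2, -7+3·4=5) = 2 (attained by i=2)
p(2) = min(4+0·2=4, -1+1·2=1, -6+2·2=-2, -7+3·2=-1) = -2 (attained by i=2)
p(-11) = min(4+0·(-11)=4, -1+1·(-11)=-12, -6+2·(-11)=-28, -7+3·(-11)=-40) = -40 (attained by i=3)
Answer: p(3) = 0; p(4) = 2; p(2) = -2; p(-11) = -40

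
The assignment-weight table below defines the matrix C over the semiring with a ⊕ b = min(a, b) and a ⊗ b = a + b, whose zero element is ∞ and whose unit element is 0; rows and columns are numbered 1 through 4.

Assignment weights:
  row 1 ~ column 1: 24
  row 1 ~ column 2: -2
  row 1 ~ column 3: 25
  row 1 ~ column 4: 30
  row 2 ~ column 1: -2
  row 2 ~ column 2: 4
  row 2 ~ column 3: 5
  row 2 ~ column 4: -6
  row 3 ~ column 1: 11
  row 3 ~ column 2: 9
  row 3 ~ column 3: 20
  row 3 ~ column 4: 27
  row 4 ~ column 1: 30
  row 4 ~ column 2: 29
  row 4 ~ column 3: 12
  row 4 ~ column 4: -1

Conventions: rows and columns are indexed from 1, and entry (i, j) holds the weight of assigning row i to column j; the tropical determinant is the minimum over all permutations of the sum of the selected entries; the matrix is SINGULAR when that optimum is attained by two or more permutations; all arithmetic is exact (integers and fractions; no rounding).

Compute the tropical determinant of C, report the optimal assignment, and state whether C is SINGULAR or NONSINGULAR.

σ = (1, 2, 3, 4): 24 + 4 + 20 + (-1) = 47
σ = (1, 2, 4, 3): 24 + 4 + 27 + 12 = 67
σ = (1, 3, 2, 4): 24 + 5 + 9 + (-1) = 37
σ = (1, 3, 4, 2): 24 + 5 + 27 + 29 = 85
σ = (1, 4, 2, 3): 24 + (-6) + 9 + 12 = 39
σ = (1, 4, 3, 2): 24 + (-6) + 20 + 29 = 67
σ = (2, 1, 3, 4): (-2) + (-2) + 20 + (-1) = 15
σ = (2, 1, 4, 3): (-2) + (-2) + 27 + 12 = 35
σ = (2, 3, 1, 4): (-2) + 5 + 11 + (-1) = 13
σ = (2, 3, 4, 1): (-2) + 5 + 27 + 30 = 60
σ = (2, 4, 1, 3): (-2) + (-6) + 11 + 12 = 15
σ = (2, 4, 3, 1): (-2) + (-6) + 20 + 30 = 42
σ = (3, 1, 2, 4): 25 + (-2) + 9 + (-1) = 31
σ = (3, 1, 4, 2): 25 + (-2) + 27 + 29 = 79
σ = (3, 2, 1, 4): 25 + 4 + 11 + (-1) = 39
σ = (3, 2, 4, 1): 25 + 4 + 27 + 30 = 86
σ = (3, 4, 1, 2): 25 + (-6) + 11 + 29 = 59
σ = (3, 4, 2, 1): 25 + (-6) + 9 + 30 = 58
σ = (4, 1, 2, 3): 30 + (-2) + 9 + 12 = 49
σ = (4, 1, 3, 2): 30 + (-2) + 20 + 29 = 77
σ = (4, 2, 1, 3): 30 + 4 + 11 + 12 = 57
σ = (4, 2, 3, 1): 30 + 4 + 20 + 30 = 84
σ = (4, 3, 1, 2): 30 + 5 + 11 + 29 = 75
σ = (4, 3, 2, 1): 30 + 5 + 9 + 30 = 74
Optimal value attained by: σ = (2, 3, 1, 4).
Answer: det⊕(C) = 13; verdict: NONSINGULAR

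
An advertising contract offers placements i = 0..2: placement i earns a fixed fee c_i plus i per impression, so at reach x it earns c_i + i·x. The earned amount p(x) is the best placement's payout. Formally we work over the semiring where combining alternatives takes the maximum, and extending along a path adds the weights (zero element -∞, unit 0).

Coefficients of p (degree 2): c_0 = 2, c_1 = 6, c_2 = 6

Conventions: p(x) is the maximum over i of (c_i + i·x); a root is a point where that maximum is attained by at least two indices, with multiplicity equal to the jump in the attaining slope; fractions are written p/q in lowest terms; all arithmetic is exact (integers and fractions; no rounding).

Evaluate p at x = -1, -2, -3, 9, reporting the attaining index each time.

p(-1) = max(2+0·(-1)=2, 6+1·(-1)=5, 6+2·(-1)=4) = 5 (attained by i=1)
p(-2) = max(2+0·(-2)=2, 6+1·(-2)=4, 6+2·(-2)=2) = 4 (attained by i=1)
p(-3) = max(2+0·(-3)=2, 6+1·(-3)=3, 6+2·(-3)=0) = 3 (attained by i=1)
p(9) = max(2+0·9=2, 6+1·9=15, 6+2·9=24) = 24 (attained by i=2)
Answer: p(-1) = 5; p(-2) = 4; p(-3) = 3; p(9) = 24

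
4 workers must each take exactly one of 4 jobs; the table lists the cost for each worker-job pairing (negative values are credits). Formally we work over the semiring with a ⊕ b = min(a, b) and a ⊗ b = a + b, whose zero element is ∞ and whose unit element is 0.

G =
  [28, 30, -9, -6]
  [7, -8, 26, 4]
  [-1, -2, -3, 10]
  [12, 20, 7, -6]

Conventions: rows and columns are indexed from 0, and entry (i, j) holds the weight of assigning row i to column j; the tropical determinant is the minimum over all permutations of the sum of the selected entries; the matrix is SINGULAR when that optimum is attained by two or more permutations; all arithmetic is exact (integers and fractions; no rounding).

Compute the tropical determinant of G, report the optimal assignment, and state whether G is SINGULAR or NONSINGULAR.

σ = (0, 1, 2, 3): 28 + (-8) + (-3) + (-6) = 11
σ = (0, 1, 3, 2): 28 + (-8) + 10 + 7 = 37
σ = (0, 2, 1, 3): 28 + 26 + (-2) + (-6) = 46
σ = (0, 2, 3, 1): 28 + 26 + 10 + 20 = 84
σ = (0, 3, 1, 2): 28 + 4 + (-2) + 7 = 37
σ = (0, 3, 2, 1): 28 + 4 + (-3) + 20 = 49
σ = (1, 0, 2, 3): 30 + 7 + (-3) + (-6) = 28
σ = (1, 0, 3, 2): 30 + 7 + 10 + 7 = 54
σ = (1, 2, 0, 3): 30 + 26 + (-1) + (-6) = 49
σ = (1, 2, 3, 0): 30 + 26 + 10 + 12 = 78
σ = (1, 3, 0, 2): 30 + 4 + (-1) + 7 = 40
σ = (1, 3, 2, 0): 30 + 4 + (-3) + 12 = 43
σ = (2, 0, 1, 3): (-9) + 7 + (-2) + (-6) = -10
σ = (2, 0, 3, 1): (-9) + 7 + 10 + 20 = 28
σ = (2, 1, 0, 3): (-9) + (-8) + (-1) + (-6) = -24
σ = (2, 1, 3, 0): (-9) + (-8) + 10 + 12 = 5
σ = (2, 3, 0, 1): (-9) + 4 + (-1) + 20 = 14
σ = (2, 3, 1, 0): (-9) + 4 + (-2) + 12 = 5
σ = (3, 0, 1, 2): (-6) + 7 + (-2) + 7 = 6
σ = (3, 0, 2, 1): (-6) + 7 + (-3) + 20 = 18
σ = (3, 1, 0, 2): (-6) + (-8) + (-1) + 7 = -8
σ = (3, 1, 2, 0): (-6) + (-8) + (-3) + 12 = -5
σ = (3, 2, 0, 1): (-6) + 26 + (-1) + 20 = 39
σ = (3, 2, 1, 0): (-6) + 26 + (-2) + 12 = 30
Optimal value attained by: σ = (2, 1, 0, 3).
Answer: det⊕(G) = -24; verdict: NONSINGULAR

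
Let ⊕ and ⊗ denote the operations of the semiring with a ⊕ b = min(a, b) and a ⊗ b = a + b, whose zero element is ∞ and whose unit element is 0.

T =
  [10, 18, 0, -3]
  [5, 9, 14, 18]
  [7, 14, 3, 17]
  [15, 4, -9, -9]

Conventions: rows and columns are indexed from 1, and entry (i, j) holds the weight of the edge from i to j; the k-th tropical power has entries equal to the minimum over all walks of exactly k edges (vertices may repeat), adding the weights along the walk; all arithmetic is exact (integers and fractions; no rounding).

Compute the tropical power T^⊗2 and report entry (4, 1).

T^⊗2:
  [7, 1, -12, -12]
  [14, 18, 5, 2]
  [10, 17, 6, 4]
  [-2, -5, -18, -18]
Key observation: the optimum is the walk 4->3->1, with weight (-9) + 7 = -2.
Optimal value attained by: walk 4->3->1.
Answer: (T^⊗2)[4][1] = -2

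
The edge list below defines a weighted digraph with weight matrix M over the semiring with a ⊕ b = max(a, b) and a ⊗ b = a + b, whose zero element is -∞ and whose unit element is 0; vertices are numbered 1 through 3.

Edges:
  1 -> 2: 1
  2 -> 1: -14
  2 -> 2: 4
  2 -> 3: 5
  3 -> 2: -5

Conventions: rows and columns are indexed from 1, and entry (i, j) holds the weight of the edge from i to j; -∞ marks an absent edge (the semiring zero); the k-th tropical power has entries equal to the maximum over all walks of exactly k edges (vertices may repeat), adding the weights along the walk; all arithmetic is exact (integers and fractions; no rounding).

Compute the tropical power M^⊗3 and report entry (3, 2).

M^⊗2:
  [-13, 5, 6]
  [-10, 8, 9]
  [-19, -1, 0]
M^⊗3:
  [-9, 9, 10]
  [-6, 12, 13]
  [-15, 3, 4]
Key observation: the optimum is the walk 3->2->2->2, with weight (-5) + 4 + 4 = 3.
Optimal value attained by: walk 3->2->2->2.
Answer: (M^⊗3)[3][2] = 3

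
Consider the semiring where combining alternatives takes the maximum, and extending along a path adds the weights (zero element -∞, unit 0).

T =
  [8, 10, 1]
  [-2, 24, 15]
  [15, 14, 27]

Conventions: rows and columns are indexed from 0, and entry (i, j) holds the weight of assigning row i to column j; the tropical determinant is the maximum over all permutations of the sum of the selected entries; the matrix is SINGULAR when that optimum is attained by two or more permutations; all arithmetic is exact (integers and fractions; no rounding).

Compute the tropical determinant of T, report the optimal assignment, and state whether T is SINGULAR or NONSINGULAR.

σ = (0, 1, 2): 8 + 24 + 27 = 59
σ = (0, 2, 1): 8 + 15 + 14 = 37
σ = (1, 0, 2): 10 + (-2) + 27 = 35
σ = (1, 2, 0): 10 + 15 + 15 = 40
σ = (2, 0, 1): 1 + (-2) + 14 = 13
σ = (2, 1, 0): 1 + 24 + 15 = 40
Optimal value attained by: σ = (0, 1, 2).
Answer: det⊕(T) = 59; verdict: NONSINGULAR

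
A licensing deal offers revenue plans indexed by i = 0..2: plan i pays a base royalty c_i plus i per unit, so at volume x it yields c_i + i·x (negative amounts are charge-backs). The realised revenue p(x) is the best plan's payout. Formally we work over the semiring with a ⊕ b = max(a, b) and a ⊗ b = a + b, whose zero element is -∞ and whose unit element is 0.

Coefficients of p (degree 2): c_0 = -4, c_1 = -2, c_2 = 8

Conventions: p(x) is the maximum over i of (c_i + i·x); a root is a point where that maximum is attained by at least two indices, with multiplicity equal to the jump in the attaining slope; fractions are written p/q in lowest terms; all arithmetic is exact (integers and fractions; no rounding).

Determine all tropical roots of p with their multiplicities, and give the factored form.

hull edge (i=0, c=-4) to (i=2, c=8): slope 6, span 2
Factored form: p(x) = 8 ⊗ (x ⊕ (-6)) ⊗ (x ⊕ (-6))
Answer: roots = -6 (mult 2)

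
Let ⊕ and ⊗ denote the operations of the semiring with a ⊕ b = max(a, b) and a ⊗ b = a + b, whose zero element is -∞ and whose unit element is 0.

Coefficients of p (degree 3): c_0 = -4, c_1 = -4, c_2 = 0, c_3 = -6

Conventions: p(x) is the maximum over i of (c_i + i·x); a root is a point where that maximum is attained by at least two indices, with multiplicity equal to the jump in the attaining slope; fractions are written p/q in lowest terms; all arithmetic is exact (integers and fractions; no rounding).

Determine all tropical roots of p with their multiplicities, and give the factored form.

hull edge (i=0, c=-4) to (i=2, c=0): slope 2, span 2
hull edge (i=2, c=0) to (i=3, c=-6): slope -6, span 1
Factored form: p(x) = -6 ⊗ (x ⊕ (-2)) ⊗ (x ⊕ (-2)) ⊗ (x ⊕ 6)
Answer: roots = -2 (mult 2), 6 (mult 1)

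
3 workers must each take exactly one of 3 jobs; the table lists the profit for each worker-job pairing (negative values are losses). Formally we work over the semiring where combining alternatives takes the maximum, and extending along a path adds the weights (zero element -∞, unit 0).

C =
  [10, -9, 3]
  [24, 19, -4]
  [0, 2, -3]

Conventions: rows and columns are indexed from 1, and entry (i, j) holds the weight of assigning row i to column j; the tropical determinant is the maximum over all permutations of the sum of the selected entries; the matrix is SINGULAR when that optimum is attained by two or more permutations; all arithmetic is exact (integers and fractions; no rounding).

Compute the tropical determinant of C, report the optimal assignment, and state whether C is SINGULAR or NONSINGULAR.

σ = (1, 2, 3): 10 + 19 + (-3) = 26
σ = (1, 3, 2): 10 + (-4) + 2 = 8
σ = (2, 1, 3): (-9) + 24 + (-3) = 12
σ = (2, 3, 1): (-9) + (-4) + 0 = -13
σ = (3, 1, 2): 3 + 24 + 2 = 29
σ = (3, 2, 1): 3 + 19 + 0 = 22
Optimal value attained by: σ = (3, 1, 2).
Answer: det⊕(C) = 29; verdict: NONSINGULAR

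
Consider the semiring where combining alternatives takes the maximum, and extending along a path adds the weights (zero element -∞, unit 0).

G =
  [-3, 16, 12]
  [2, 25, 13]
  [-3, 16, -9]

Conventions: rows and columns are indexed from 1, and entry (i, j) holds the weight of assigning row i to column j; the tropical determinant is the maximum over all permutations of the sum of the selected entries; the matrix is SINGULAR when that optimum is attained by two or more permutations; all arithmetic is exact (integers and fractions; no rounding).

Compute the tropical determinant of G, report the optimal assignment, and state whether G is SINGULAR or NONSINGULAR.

σ = (1, 2, 3): (-3) + 25 + (-9) = 13
σ = (1, 3, 2): (-3) + 13 + 16 = 26
σ = (2, 1, 3): 16 + 2 + (-9) = 9
σ = (2, 3, 1): 16 + 13 + (-3) = 26
σ = (3, 1, 2): 12 + 2 + 16 = 30
σ = (3, 2, 1): 12 + 25 + (-3) = 34
Optimal value attained by: σ = (3, 2, 1).
Answer: det⊕(G) = 34; verdict: NONSINGULAR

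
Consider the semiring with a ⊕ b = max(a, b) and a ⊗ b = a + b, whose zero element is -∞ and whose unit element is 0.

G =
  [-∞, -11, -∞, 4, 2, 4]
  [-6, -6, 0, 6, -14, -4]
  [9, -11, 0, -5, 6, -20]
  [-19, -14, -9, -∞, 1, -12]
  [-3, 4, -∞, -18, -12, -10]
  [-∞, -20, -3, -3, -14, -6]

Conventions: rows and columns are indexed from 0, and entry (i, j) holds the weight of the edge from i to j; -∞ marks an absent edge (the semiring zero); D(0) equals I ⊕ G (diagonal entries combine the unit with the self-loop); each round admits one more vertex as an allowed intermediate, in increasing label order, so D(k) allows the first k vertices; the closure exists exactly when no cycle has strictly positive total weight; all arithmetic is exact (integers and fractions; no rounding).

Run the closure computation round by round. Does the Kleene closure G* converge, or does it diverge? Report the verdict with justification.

D(0):
  [0, -11, -∞, 4, 2, 4]
  [-6, 0, 0, 6, -14, -4]
  [9, -11, 0, -5, 6, -20]
  [-19, -14, -9, 0, 1, -12]
  [-3, 4, -∞, -18, 0, -10]
  [-∞, -20, -3, -3, -14, 0]
D(1):
  [0, -11, -∞, 4, 2, 4]
  [-6, 0, 0, 6, -4, -2]
  [9, -2, 0, 13, 11, 13]
  [-19, -14, -9, 0, 1, -12]
  [-3, 4, -∞, 1, 0, 1]
  [-∞, -20, -3, -3, -14, 0]
D(2):
  [0, -11, -11, 4, 2, 4]
  [-6, 0, 0, 6, -4, -2]
  [9, -2, 0, 13, 11, 13]
  [-19, -14, -9, 0, 1, -12]
  [-2, 4, 4, 10, 0, 2]
  [-26, -20, -3, -3, -14, 0]
Detection: at round 3, diagonal entry (3, 3) turns strictly positive.
Key observation: the cycle 3->2->0->3 has total weight (-9) + 9 + 4, which is strictly positive.
Answer: DIVERGES — positive cycle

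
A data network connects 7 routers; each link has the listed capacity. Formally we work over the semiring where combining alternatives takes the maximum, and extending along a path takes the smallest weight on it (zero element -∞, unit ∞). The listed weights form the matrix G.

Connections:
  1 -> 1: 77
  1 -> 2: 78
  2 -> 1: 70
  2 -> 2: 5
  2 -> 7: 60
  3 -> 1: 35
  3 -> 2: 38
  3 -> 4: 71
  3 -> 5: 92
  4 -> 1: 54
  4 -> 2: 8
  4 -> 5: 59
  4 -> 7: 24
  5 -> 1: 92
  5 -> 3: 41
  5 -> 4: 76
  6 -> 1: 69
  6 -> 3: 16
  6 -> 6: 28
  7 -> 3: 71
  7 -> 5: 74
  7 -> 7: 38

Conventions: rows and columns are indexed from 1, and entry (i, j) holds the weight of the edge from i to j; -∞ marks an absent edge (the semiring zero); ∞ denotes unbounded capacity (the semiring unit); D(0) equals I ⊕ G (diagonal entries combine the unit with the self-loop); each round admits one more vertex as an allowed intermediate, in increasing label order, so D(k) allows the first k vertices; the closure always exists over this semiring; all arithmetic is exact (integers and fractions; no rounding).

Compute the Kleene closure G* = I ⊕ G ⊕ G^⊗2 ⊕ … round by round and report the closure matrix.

D(0):
  [∞, 78, -∞, -∞, -∞, -∞, -∞]
  [70, ∞, -∞, -∞, -∞, -∞, 60]
  [35, 38, ∞, 71, 92, -∞, -∞]
  [54, 8, -∞, ∞, 59, -∞, 24]
  [92, -∞, 41, 76, ∞, -∞, -∞]
  [69, -∞, 16, -∞, -∞, ∞, -∞]
  [-∞, -∞, 71, -∞, 74, -∞, ∞]
D(1):
  [∞, 78, -∞, -∞, -∞, -∞, -∞]
  [70, ∞, -∞, -∞, -∞, -∞, 60]
  [35, 38, ∞, 71, 92, -∞, -∞]
  [54, 54, -∞, ∞, 59, -∞, 24]
  [92, 78, 41, 76, ∞, -∞, -∞]
  [69, 69, 16, -∞, -∞, ∞, -∞]
  [-∞, -∞, 71, -∞, 74, -∞, ∞]
D(2):
  [∞, 78, -∞, -∞, -∞, -∞, 60]
  [70, ∞, -∞, -∞, -∞, -∞, 60]
  [38, 38, ∞, 71, 92, -∞, 38]
  [54, 54, -∞, ∞, 59, -∞, 54]
  [92, 78, 41, 76, ∞, -∞, 60]
  [69, 69, 16, -∞, -∞, ∞, 60]
  [-∞, -∞, 71, -∞, 74, -∞, ∞]
D(3):
  [∞, 78, -∞, -∞, -∞, -∞, 60]
  [70, ∞, -∞, -∞, -∞, -∞, 60]
  [38, 38, ∞, 71, 92, -∞, 38]
  [54, 54, -∞, ∞, 59, -∞, 54]
  [92, 78, 41, 76, ∞, -∞, 60]
  [69, 69, 16, 16, 16, ∞, 60]
  [38, 38, 71, 71, 74, -∞, ∞]
D(4):
  [∞, 78, -∞, -∞, -∞, -∞, 60]
  [70, ∞, -∞, -∞, -∞, -∞, 60]
  [54, 54, ∞, 71, 92, -∞, 54]
  [54, 54, -∞, ∞, 59, -∞, 54]
  [92, 78, 41, 76, ∞, -∞, 60]
  [69, 69, 16, 16, 16, ∞, 60]
  [54, 54, 71, 71, 74, -∞, ∞]
D(5):
  [∞, 78, -∞, -∞, -∞, -∞, 60]
  [70, ∞, -∞, -∞, -∞, -∞, 60]
  [92, 78, ∞, 76, 92, -∞, 60]
  [59, 59, 41, ∞, 59, -∞, 59]
  [92, 78, 41, 76, ∞, -∞, 60]
  [69, 69, 16, 16, 16, ∞, 60]
  [74, 74, 71, 74, 74, -∞, ∞]
D(6):
  [∞, 78, -∞, -∞, -∞, -∞, 60]
  [70, ∞, -∞, -∞, -∞, -∞, 60]
  [92, 78, ∞, 76, 92, -∞, 60]
  [59, 59, 41, ∞, 59, -∞, 59]
  [92, 78, 41, 76, ∞, -∞, 60]
  [69, 69, 16, 16, 16, ∞, 60]
  [74, 74, 71, 74, 74, -∞, ∞]
D(7):
  [∞, 78, 60, 60, 60, -∞, 60]
  [70, ∞, 60, 60, 60, -∞, 60]
  [92, 78, ∞, 76, 92, -∞, 60]
  [59, 59, 59, ∞, 59, -∞, 59]
  [92, 78, 60, 76, ∞, -∞, 60]
  [69, 69, 60, 60, 60, ∞, 60]
  [74, 74, 71, 74, 74, -∞, ∞]
Answer: G* = [[∞, 78, 60, 60, 60, -∞, 60], [70, ∞, 60, 60, 60, -∞, 60], [92, 78, ∞, 76, 92, -∞, 60], [59, 59, 59, ∞, 59, -∞, 59], [92, 78, 60, 76, ∞, -∞, 60], [69, 69, 60, 60, 60, ∞, 60], [74, 74, 71, 74, 74, -∞, ∞]]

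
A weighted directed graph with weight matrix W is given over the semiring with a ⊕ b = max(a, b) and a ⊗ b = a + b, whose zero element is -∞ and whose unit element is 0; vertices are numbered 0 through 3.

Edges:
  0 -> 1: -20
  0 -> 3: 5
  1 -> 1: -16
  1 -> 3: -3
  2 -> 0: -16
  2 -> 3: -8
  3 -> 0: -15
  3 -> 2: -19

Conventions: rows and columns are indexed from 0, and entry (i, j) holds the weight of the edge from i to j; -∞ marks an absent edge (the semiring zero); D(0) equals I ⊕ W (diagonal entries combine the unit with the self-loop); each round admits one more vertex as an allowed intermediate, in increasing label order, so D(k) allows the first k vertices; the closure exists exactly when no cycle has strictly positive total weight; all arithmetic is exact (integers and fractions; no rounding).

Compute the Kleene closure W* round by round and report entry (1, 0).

D(0):
  [0, -20, -∞, 5]
  [-∞, 0, -∞, -3]
  [-16, -∞, 0, -8]
  [-15, -∞, -19, 0]
D(1):
  [0, -20, -∞, 5]
  [-∞, 0, -∞, -3]
  [-16, -36, 0, -8]
  [-15, -35, -19, 0]
D(2):
  [0, -20, -∞, 5]
  [-∞, 0, -∞, -3]
  [-16, -36, 0, -8]
  [-15, -35, -19, 0]
D(3):
  [0, -20, -∞, 5]
  [-∞, 0, -∞, -3]
  [-16, -36, 0, -8]
  [-15, -35, -19, 0]
D(4):
  [0, -20, -14, 5]
  [-18, 0, -22, -3]
  [-16, -36, 0, -8]
  [-15, -35, -19, 0]
Answer: W*[1][0] = -18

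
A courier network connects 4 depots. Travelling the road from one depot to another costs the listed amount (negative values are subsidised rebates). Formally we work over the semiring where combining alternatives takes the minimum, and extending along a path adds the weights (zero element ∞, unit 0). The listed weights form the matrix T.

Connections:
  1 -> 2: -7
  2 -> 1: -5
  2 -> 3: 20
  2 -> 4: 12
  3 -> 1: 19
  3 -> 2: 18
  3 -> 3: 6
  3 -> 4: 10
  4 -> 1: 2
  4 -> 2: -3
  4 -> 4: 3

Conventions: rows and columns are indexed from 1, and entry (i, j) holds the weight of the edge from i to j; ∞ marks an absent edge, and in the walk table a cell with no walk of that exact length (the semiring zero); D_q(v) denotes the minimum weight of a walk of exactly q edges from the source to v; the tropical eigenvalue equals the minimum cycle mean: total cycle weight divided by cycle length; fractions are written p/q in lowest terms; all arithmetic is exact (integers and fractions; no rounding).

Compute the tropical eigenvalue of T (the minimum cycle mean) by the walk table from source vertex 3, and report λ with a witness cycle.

q=0: [∞, ∞, 0, ∞]
q=1: [19, 18, 6, 10]
q=2: [12, 7, 12, 13]
q=3: [2, 5, 18, 16]
q=4: [0, -5, 24, 17]
Optimal cycle mean attained by: cycle 1->2->1, total (-7) + (-5), length 2.
Answer: λ = -6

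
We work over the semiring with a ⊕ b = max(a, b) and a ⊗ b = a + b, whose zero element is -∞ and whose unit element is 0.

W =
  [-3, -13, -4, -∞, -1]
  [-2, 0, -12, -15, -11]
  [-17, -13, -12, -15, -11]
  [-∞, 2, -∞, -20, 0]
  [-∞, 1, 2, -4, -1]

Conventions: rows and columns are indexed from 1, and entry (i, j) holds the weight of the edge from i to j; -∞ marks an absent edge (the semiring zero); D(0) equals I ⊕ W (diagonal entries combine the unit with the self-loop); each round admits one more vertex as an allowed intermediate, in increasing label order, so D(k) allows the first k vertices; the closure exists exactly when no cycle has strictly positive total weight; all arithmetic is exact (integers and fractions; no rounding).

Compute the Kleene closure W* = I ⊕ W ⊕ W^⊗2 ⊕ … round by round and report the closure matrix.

D(0):
  [0, -13, -4, -∞, -1]
  [-2, 0, -12, -15, -11]
  [-17, -13, 0, -15, -11]
  [-∞, 2, -∞, 0, 0]
  [-∞, 1, 2, -4, 0]
D(1):
  [0, -13, -4, -∞, -1]
  [-2, 0, -6, -15, -3]
  [-17, -13, 0, -15, -11]
  [-∞, 2, -∞, 0, 0]
  [-∞, 1, 2, -4, 0]
D(2):
  [0, -13, -4, -28, -1]
  [-2, 0, -6, -15, -3]
  [-15, -13, 0, -15, -11]
  [0, 2, -4, 0, 0]
  [-1, 1, 2, -4, 0]
D(3):
  [0, -13, -4, -19, -1]
  [-2, 0, -6, -15, -3]
  [-15, -13, 0, -15, -11]
  [0, 2, -4, 0, 0]
  [-1, 1, 2, -4, 0]
D(4):
  [0, -13, -4, -19, -1]
  [-2, 0, -6, -15, -3]
  [-15, -13, 0, -15, -11]
  [0, 2, -4, 0, 0]
  [-1, 1, 2, -4, 0]
D(5):
  [0, 0, 1, -5, -1]
  [-2, 0, -1, -7, -3]
  [-12, -10, 0, -15, -11]
  [0, 2, 2, 0, 0]
  [-1, 1, 2, -4, 0]
Answer: W* = [[0, 0, 1, -5, -1], [-2, 0, -1, -7, -3], [-12, -10, 0, -15, -11], [0, 2, 2, 0, 0], [-1, 1, 2, -4, 0]]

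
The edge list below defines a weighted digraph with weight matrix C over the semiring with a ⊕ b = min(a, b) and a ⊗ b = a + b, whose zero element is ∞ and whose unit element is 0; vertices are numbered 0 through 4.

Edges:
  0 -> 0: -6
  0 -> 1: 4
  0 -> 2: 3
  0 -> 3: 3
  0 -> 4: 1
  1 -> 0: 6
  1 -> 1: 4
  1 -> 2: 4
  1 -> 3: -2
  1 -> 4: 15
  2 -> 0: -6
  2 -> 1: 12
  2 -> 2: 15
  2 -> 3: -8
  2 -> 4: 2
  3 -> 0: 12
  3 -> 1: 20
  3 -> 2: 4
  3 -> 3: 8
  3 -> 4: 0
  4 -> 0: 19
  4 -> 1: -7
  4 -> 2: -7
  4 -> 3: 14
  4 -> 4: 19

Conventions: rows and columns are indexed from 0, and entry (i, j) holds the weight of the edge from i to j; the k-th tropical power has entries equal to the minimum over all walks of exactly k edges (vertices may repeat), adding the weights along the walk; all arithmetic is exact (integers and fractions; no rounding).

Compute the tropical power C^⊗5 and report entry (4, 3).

C^⊗2:
  [-12, -6, -6, -5, -5]
  [-2, 8, 2, -4, -2]
  [-12, -5, -5, -3, -8]
  [-2, -7, -7, -4, 6]
  [-13, -3, -3, -15, -5]
C^⊗3:
  [-18, -12, -12, -14, -11]
  [-8, -9, -9, -6, -4]
  [-18, -15, -15, -13, -11]
  [-13, -3, -3, -15, -5]
  [-19, -12, -12, -11, -15]
C^⊗4:
  [-24, -18, -18, -20, -17]
  [-15, -11, -11, -17, -7]
  [-24, -18, -18, -23, -17]
  [-19, -12, -12, -11, -15]
  [-25, -22, -22, -20, -18]
C^⊗5:
  [-30, -24, -24, -26, -23]
  [-21, -14, -14, -19, -17]
  [-30, -24, -24, -26, -23]
  [-25, -22, -22, -20, -18]
  [-31, -25, -25, -30, -24]
Key observation: the optimum is the walk 4->2->3->4->2->3, with weight (-7) + (-8) + 0 + (-7) + (-8) = -30.
Optimal value attained by: walk 4->2->3->4->2->3.
Answer: (C^⊗5)[4][3] = -30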